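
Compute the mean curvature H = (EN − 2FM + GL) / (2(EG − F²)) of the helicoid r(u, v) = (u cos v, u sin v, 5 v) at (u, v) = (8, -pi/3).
H = 0

With E = 1, F = 0, G = u^2 + 25, L = 0, M = -5/sqrt(u^2 + 25), N = 0, assemble
  H = (EN − 2FM + GL) / (2(EG − F²)) = 0.
At (u, v) = (8, -pi/3): H = 0.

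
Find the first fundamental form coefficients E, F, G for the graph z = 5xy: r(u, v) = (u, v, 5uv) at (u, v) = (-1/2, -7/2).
E = 1229/4;  F = 175/4;  G = 29/4

Partials: r_u = (1, 0, 5*v), r_v = (0, 1, 5*u). As functions of (u, v):
  E = r_u · r_u = 25*v^2 + 1,
  F = r_u · r_v = 25*u*v,
  G = r_v · r_v = 25*u^2 + 1.
Evaluating at (u, v) = (-1/2, -7/2): E = 1229/4, F = 175/4, G = 29/4.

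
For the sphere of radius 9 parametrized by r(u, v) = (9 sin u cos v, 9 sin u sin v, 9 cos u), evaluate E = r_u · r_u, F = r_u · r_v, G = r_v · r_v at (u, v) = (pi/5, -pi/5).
E = 81;  F = 0;  G = 405/8 - 81*sqrt(5)/8

Partials: r_u = (9*cos(u)*cos(v), 9*sin(v)*cos(u), -9*sin(u)), r_v = (-9*sin(u)*sin(v), 9*sin(u)*cos(v), 0). As functions of (u, v):
  E = r_u · r_u = 81,
  F = r_u · r_v = 0,
  G = r_v · r_v = 81*sin(u)^2.
Evaluating at (u, v) = (pi/5, -pi/5): E = 81, F = 0, G = 405/8 - 81*sqrt(5)/8.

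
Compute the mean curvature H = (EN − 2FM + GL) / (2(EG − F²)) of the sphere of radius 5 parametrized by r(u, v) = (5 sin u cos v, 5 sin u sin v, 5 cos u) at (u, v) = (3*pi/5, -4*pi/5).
H = -1/5

With E = 25, F = 0, G = 25*sin(u)^2, L = -5*sin(u)/Abs(sin(u)), M = 0, N = -5*sin(u)^3/Abs(sin(u)), assemble
  H = (EN − 2FM + GL) / (2(EG − F²)) = -sin(u)/(5*Abs(sin(u))).
At (u, v) = (3*pi/5, -4*pi/5): H = -1/5.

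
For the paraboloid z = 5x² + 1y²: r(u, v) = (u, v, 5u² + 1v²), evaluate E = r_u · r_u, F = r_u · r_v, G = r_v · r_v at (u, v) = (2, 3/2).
E = 401;  F = 60;  G = 10

Partials: r_u = (1, 0, 10*u), r_v = (0, 1, 2*v). As functions of (u, v):
  E = r_u · r_u = 100*u^2 + 1,
  F = r_u · r_v = 20*u*v,
  G = r_v · r_v = 4*v^2 + 1.
Evaluating at (u, v) = (2, 3/2): E = 401, F = 60, G = 10.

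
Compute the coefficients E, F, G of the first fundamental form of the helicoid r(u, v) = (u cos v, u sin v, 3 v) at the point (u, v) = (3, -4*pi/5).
E = 1;  F = 0;  G = 18

Partials: r_u = (cos(v), sin(v), 0), r_v = (-u*sin(v), u*cos(v), 3). As functions of (u, v):
  E = r_u · r_u = 1,
  F = r_u · r_v = 0,
  G = r_v · r_v = u^2 + 9.
Evaluating at (u, v) = (3, -4*pi/5): E = 1, F = 0, G = 18.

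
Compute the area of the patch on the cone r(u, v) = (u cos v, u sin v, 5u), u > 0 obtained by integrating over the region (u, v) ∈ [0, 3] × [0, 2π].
Area = 9*sqrt(26)*pi

Area = ∫∫ √(EG − F²) du dv with √(EG − F²) = sqrt(26)*Abs(u). Integrating over [0, 3] × [0, 2π] gives 9*sqrt(26)*pi.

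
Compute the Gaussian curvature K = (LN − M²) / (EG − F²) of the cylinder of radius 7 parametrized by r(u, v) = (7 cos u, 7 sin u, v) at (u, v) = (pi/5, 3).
K = 0

Coefficients of the first fundamental form: E = 49, F = 0, G = 1.
Coefficients of the second fundamental form: L = -7, M = 0, N = 0.
Assemble K = (LN − M²)/(EG − F²) = 0. At (u, v) = (pi/5, 3): K = 0.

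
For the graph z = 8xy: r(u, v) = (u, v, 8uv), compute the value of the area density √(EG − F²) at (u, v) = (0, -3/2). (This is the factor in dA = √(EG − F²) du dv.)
√(EG − F²)|_{(0, -3/2)} = sqrt(145)

E = 64*v^2 + 1, F = 64*u*v, G = 64*u^2 + 1, so EG − F² = 64*u^2 + 64*v^2 + 1. Taking the positive square root: √(EG − F²) = sqrt(64*u^2 + 64*v^2 + 1). At (u, v) = (0, -3/2): sqrt(145).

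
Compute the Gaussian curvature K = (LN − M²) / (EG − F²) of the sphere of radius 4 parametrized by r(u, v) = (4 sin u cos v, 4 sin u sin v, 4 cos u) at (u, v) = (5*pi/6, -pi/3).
K = 1/16

Coefficients of the first fundamental form: E = 16, F = 0, G = 16*sin(u)^2.
Coefficients of the second fundamental form: L = -4*sin(u)/Abs(sin(u)), M = 0, N = -4*sin(u)^3/Abs(sin(u)).
Assemble K = (LN − M²)/(EG − F²) = 1/16. At (u, v) = (5*pi/6, -pi/3): K = 1/16.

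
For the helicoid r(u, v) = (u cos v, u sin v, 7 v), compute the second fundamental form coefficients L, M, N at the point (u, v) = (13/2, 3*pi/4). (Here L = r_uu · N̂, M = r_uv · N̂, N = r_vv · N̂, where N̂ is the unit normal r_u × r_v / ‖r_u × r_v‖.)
L = 0;  M = -14*sqrt(365)/365;  N = 0

Compute the unit normal N̂(u, v) = (7*sin(v)/sqrt(u^2 + 49), -7*cos(v)/sqrt(u^2 + 49), u/sqrt(u^2 + 49)), and the second partials r_uu, r_uv, r_vv. Take dot products:
  L(u, v) = r_uu · N̂ = 0,
  M(u, v) = r_uv · N̂ = -7/sqrt(u^2 + 49),
  N(u, v) = r_vv · N̂ = 0.
Evaluating at (u, v) = (13/2, 3*pi/4):
  L = 0, M = -14*sqrt(365)/365, N = 0.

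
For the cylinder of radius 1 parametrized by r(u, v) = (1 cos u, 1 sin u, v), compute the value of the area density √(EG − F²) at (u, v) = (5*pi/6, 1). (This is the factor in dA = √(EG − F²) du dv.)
√(EG − F²)|_{(5*pi/6, 1)} = 1

E = 1, F = 0, G = 1, so EG − F² = 1. Taking the positive square root: √(EG − F²) = 1. At (u, v) = (5*pi/6, 1): 1.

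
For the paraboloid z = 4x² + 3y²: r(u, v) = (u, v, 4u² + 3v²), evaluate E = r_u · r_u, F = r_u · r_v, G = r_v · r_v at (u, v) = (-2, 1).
E = 257;  F = -96;  G = 37

Partials: r_u = (1, 0, 8*u), r_v = (0, 1, 6*v). As functions of (u, v):
  E = r_u · r_u = 64*u^2 + 1,
  F = r_u · r_v = 48*u*v,
  G = r_v · r_v = 36*v^2 + 1.
Evaluating at (u, v) = (-2, 1): E = 257, F = -96, G = 37.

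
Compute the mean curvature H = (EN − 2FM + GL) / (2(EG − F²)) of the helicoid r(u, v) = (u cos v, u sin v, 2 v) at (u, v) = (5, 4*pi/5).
H = 0

With E = 1, F = 0, G = u^2 + 4, L = 0, M = -2/sqrt(u^2 + 4), N = 0, assemble
  H = (EN − 2FM + GL) / (2(EG − F²)) = 0.
At (u, v) = (5, 4*pi/5): H = 0.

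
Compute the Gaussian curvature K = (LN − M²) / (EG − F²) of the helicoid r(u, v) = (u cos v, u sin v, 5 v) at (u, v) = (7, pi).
K = -25/5476

Coefficients of the first fundamental form: E = 1, F = 0, G = u^2 + 25.
Coefficients of the second fundamental form: L = 0, M = -5/sqrt(u^2 + 25), N = 0.
Assemble K = (LN − M²)/(EG − F²) = -25/(u^2 + 25)^2. At (u, v) = (7, pi): K = -25/5476.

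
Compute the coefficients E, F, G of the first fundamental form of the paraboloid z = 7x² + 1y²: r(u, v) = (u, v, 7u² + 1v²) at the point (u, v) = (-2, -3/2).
E = 785;  F = 84;  G = 10

Partials: r_u = (1, 0, 14*u), r_v = (0, 1, 2*v). As functions of (u, v):
  E = r_u · r_u = 196*u^2 + 1,
  F = r_u · r_v = 28*u*v,
  G = r_v · r_v = 4*v^2 + 1.
Evaluating at (u, v) = (-2, -3/2): E = 785, F = 84, G = 10.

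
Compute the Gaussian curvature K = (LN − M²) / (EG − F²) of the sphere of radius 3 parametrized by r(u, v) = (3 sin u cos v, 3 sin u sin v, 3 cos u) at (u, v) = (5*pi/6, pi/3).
K = 1/9

Coefficients of the first fundamental form: E = 9, F = 0, G = 9*sin(u)^2.
Coefficients of the second fundamental form: L = -3*sin(u)/Abs(sin(u)), M = 0, N = -3*sin(u)^3/Abs(sin(u)).
Assemble K = (LN − M²)/(EG − F²) = 1/9. At (u, v) = (5*pi/6, pi/3): K = 1/9.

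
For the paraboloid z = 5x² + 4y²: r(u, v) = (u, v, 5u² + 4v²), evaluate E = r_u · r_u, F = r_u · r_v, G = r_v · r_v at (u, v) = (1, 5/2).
E = 101;  F = 200;  G = 401

Partials: r_u = (1, 0, 10*u), r_v = (0, 1, 8*v). As functions of (u, v):
  E = r_u · r_u = 100*u^2 + 1,
  F = r_u · r_v = 80*u*v,
  G = r_v · r_v = 64*v^2 + 1.
Evaluating at (u, v) = (1, 5/2): E = 101, F = 200, G = 401.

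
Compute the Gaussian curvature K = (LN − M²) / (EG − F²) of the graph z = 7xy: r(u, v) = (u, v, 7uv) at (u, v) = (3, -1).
K = -49/241081

Coefficients of the first fundamental form: E = 49*v^2 + 1, F = 49*u*v, G = 49*u^2 + 1.
Coefficients of the second fundamental form: L = 0, M = 7/sqrt(49*u^2 + 49*v^2 + 1), N = 0.
Assemble K = (LN − M²)/(EG − F²) = -49/(2401*u^4 + 4802*u^2*v^2 + 98*u^2 + 2401*v^4 + 98*v^2 + 1). At (u, v) = (3, -1): K = -49/241081.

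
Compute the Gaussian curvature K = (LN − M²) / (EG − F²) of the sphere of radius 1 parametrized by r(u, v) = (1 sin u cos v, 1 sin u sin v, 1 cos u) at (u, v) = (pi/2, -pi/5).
K = 1

Coefficients of the first fundamental form: E = 1, F = 0, G = sin(u)^2.
Coefficients of the second fundamental form: L = -sin(u)/Abs(sin(u)), M = 0, N = -sin(u)^3/Abs(sin(u)).
Assemble K = (LN − M²)/(EG − F²) = 1. At (u, v) = (pi/2, -pi/5): K = 1.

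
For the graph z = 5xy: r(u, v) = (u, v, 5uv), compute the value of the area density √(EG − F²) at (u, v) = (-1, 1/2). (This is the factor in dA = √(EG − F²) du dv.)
√(EG − F²)|_{(-1, 1/2)} = sqrt(129)/2

E = 25*v^2 + 1, F = 25*u*v, G = 25*u^2 + 1, so EG − F² = 25*u^2 + 25*v^2 + 1. Taking the positive square root: √(EG − F²) = sqrt(25*u^2 + 25*v^2 + 1). At (u, v) = (-1, 1/2): sqrt(129)/2.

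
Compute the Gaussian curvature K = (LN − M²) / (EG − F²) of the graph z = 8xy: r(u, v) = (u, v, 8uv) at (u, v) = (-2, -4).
K = -64/1640961

Coefficients of the first fundamental form: E = 64*v^2 + 1, F = 64*u*v, G = 64*u^2 + 1.
Coefficients of the second fundamental form: L = 0, M = 8/sqrt(64*u^2 + 64*v^2 + 1), N = 0.
Assemble K = (LN − M²)/(EG − F²) = -64/(4096*u^4 + 8192*u^2*v^2 + 128*u^2 + 4096*v^4 + 128*v^2 + 1). At (u, v) = (-2, -4): K = -64/1640961.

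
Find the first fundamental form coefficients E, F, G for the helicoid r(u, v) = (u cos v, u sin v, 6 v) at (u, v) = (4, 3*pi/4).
E = 1;  F = 0;  G = 52

Partials: r_u = (cos(v), sin(v), 0), r_v = (-u*sin(v), u*cos(v), 6). As functions of (u, v):
  E = r_u · r_u = 1,
  F = r_u · r_v = 0,
  G = r_v · r_v = u^2 + 36.
Evaluating at (u, v) = (4, 3*pi/4): E = 1, F = 0, G = 52.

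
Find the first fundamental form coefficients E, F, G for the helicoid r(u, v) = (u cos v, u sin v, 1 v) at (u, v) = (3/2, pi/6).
E = 1;  F = 0;  G = 13/4

Partials: r_u = (cos(v), sin(v), 0), r_v = (-u*sin(v), u*cos(v), 1). As functions of (u, v):
  E = r_u · r_u = 1,
  F = r_u · r_v = 0,
  G = r_v · r_v = u^2 + 1.
Evaluating at (u, v) = (3/2, pi/6): E = 1, F = 0, G = 13/4.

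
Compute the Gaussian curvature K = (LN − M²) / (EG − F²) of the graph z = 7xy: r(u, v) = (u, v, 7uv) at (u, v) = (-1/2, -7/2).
K = -196/1505529

Coefficients of the first fundamental form: E = 49*v^2 + 1, F = 49*u*v, G = 49*u^2 + 1.
Coefficients of the second fundamental form: L = 0, M = 7/sqrt(49*u^2 + 49*v^2 + 1), N = 0.
Assemble K = (LN − M²)/(EG − F²) = -49/(2401*u^4 + 4802*u^2*v^2 + 98*u^2 + 2401*v^4 + 98*v^2 + 1). At (u, v) = (-1/2, -7/2): K = -196/1505529.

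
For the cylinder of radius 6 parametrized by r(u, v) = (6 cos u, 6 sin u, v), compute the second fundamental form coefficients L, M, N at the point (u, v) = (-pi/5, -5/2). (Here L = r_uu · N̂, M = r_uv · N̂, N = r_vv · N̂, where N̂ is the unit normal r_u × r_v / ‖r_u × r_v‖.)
L = -6;  M = 0;  N = 0

Compute the unit normal N̂(u, v) = (cos(u), sin(u), 0), and the second partials r_uu, r_uv, r_vv. Take dot products:
  L(u, v) = r_uu · N̂ = -6,
  M(u, v) = r_uv · N̂ = 0,
  N(u, v) = r_vv · N̂ = 0.
Evaluating at (u, v) = (-pi/5, -5/2):
  L = -6, M = 0, N = 0.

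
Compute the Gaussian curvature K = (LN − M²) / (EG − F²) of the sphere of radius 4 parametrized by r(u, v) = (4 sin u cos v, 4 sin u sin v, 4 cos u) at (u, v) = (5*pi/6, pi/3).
K = 1/16

Coefficients of the first fundamental form: E = 16, F = 0, G = 16*sin(u)^2.
Coefficients of the second fundamental form: L = -4*sin(u)/Abs(sin(u)), M = 0, N = -4*sin(u)^3/Abs(sin(u)).
Assemble K = (LN − M²)/(EG − F²) = 1/16. At (u, v) = (5*pi/6, pi/3): K = 1/16.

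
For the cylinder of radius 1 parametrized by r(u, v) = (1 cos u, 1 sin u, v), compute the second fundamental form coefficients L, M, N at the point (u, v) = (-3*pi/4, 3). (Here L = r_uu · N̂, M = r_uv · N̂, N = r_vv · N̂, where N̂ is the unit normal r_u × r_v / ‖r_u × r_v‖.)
L = -1;  M = 0;  N = 0

Compute the unit normal N̂(u, v) = (cos(u), sin(u), 0), and the second partials r_uu, r_uv, r_vv. Take dot products:
  L(u, v) = r_uu · N̂ = -1,
  M(u, v) = r_uv · N̂ = 0,
  N(u, v) = r_vv · N̂ = 0.
Evaluating at (u, v) = (-3*pi/4, 3):
  L = -1, M = 0, N = 0.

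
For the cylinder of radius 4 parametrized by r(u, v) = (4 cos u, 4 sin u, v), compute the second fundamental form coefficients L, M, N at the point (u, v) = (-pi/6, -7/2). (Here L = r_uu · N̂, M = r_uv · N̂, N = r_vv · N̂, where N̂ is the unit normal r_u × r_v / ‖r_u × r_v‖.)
L = -4;  M = 0;  N = 0

Compute the unit normal N̂(u, v) = (cos(u), sin(u), 0), and the second partials r_uu, r_uv, r_vv. Take dot products:
  L(u, v) = r_uu · N̂ = -4,
  M(u, v) = r_uv · N̂ = 0,
  N(u, v) = r_vv · N̂ = 0.
Evaluating at (u, v) = (-pi/6, -7/2):
  L = -4, M = 0, N = 0.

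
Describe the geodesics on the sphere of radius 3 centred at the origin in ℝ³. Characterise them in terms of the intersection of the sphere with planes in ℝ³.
Geodesics on the sphere of radius 3 are great circles — circles of radius 3 obtained as the intersection of the sphere with planes through the origin (the centre of the sphere).

A curve α(t) of nonzero constant speed on the sphere of radius 3 is a geodesic iff its acceleration α̈ is everywhere normal to the surface, i.e. parallel to the radial vector α(t). Then d/dt(α × α̇) = α̇ × α̇ + α × α̈ = 0, so α × α̇ is a constant vector n ≠ 0 and α(t) · n = 0 for all t: α lies in the plane through the origin with normal n. The intersection of that plane with the sphere is a circle of radius 3 (a great circle). Conversely, a great circle traversed at constant speed has centripetal acceleration pointing at the origin, hence normal to the sphere, so every great circle is a geodesic.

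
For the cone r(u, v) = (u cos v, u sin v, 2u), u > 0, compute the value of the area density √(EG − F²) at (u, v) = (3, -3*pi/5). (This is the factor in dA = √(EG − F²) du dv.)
√(EG − F²)|_{(3, -3*pi/5)} = 3*sqrt(5)

E = 5, F = 0, G = u^2, so EG − F² = 5*u^2. Taking the positive square root: √(EG − F²) = sqrt(5)*Abs(u). At (u, v) = (3, -3*pi/5): 3*sqrt(5).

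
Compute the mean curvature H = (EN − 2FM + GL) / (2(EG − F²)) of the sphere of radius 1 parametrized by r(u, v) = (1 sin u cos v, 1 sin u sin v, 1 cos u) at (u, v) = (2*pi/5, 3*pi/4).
H = -1

With E = 1, F = 0, G = sin(u)^2, L = -sin(u)/Abs(sin(u)), M = 0, N = -sin(u)^3/Abs(sin(u)), assemble
  H = (EN − 2FM + GL) / (2(EG − F²)) = -sin(u)/Abs(sin(u)).
At (u, v) = (2*pi/5, 3*pi/4): H = -1.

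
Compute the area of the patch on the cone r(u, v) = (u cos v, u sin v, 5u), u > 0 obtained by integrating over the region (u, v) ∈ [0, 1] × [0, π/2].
Area = sqrt(26)*pi/4

Area = ∫∫ √(EG − F²) du dv with √(EG − F²) = sqrt(26)*Abs(u). Integrating over [0, 1] × [0, π/2] gives sqrt(26)*pi/4.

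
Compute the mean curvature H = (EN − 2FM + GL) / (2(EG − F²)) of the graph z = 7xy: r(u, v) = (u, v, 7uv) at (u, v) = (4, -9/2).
H = 49392*sqrt(7109)/50537881

With E = 49*v^2 + 1, F = 49*u*v, G = 49*u^2 + 1, L = 0, M = 7/sqrt(49*u^2 + 49*v^2 + 1), N = 0, assemble
  H = (EN − 2FM + GL) / (2(EG − F²)) = -343*u*v/(49*u^2 + 49*v^2 + 1)^(3/2).
At (u, v) = (4, -9/2): H = 49392*sqrt(7109)/50537881.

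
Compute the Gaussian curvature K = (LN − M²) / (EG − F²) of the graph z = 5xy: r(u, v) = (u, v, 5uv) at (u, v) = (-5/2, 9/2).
K = -100/1760929

Coefficients of the first fundamental form: E = 25*v^2 + 1, F = 25*u*v, G = 25*u^2 + 1.
Coefficients of the second fundamental form: L = 0, M = 5/sqrt(25*u^2 + 25*v^2 + 1), N = 0.
Assemble K = (LN − M²)/(EG − F²) = -25/(625*u^4 + 1250*u^2*v^2 + 50*u^2 + 625*v^4 + 50*v^2 + 1). At (u, v) = (-5/2, 9/2): K = -100/1760929.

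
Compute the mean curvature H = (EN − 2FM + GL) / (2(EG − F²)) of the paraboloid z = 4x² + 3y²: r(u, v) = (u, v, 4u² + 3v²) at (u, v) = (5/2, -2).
H = 1783*sqrt(545)/297025

With E = 64*u^2 + 1, F = 48*u*v, G = 36*v^2 + 1, L = 8/sqrt(64*u^2 + 36*v^2 + 1), M = 0, N = 6/sqrt(64*u^2 + 36*v^2 + 1), assemble
  H = (EN − 2FM + GL) / (2(EG − F²)) = (192*u^2 + 144*v^2 + 7)/(64*u^2 + 36*v^2 + 1)^(3/2).
At (u, v) = (5/2, -2): H = 1783*sqrt(545)/297025.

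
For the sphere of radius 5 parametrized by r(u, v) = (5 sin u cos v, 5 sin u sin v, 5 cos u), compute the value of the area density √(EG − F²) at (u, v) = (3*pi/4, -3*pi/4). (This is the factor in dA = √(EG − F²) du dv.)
√(EG − F²)|_{(3*pi/4, -3*pi/4)} = 25*sqrt(2)/2

E = 25, F = 0, G = 25*sin(u)^2, so EG − F² = 625*sin(u)^2. Taking the positive square root: √(EG − F²) = 25*Abs(sin(u)). At (u, v) = (3*pi/4, -3*pi/4): 25*sqrt(2)/2.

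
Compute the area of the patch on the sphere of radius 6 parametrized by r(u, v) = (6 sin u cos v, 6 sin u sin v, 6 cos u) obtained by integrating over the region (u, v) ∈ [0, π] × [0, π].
Area = 72*pi

Area = ∫∫ √(EG − F²) du dv with √(EG − F²) = 36*Abs(sin(u)). Integrating over [0, π] × [0, π] gives 72*pi.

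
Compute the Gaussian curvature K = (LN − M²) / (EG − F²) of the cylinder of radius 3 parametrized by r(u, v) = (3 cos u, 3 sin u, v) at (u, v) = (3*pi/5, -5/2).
K = 0

Coefficients of the first fundamental form: E = 9, F = 0, G = 1.
Coefficients of the second fundamental form: L = -3, M = 0, N = 0.
Assemble K = (LN − M²)/(EG − F²) = 0. At (u, v) = (3*pi/5, -5/2): K = 0.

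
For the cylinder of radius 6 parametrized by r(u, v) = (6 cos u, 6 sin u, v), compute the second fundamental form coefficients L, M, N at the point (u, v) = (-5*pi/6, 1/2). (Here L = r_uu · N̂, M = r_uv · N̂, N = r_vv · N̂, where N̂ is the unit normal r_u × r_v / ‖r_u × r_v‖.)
L = -6;  M = 0;  N = 0

Compute the unit normal N̂(u, v) = (cos(u), sin(u), 0), and the second partials r_uu, r_uv, r_vv. Take dot products:
  L(u, v) = r_uu · N̂ = -6,
  M(u, v) = r_uv · N̂ = 0,
  N(u, v) = r_vv · N̂ = 0.
Evaluating at (u, v) = (-5*pi/6, 1/2):
  L = -6, M = 0, N = 0.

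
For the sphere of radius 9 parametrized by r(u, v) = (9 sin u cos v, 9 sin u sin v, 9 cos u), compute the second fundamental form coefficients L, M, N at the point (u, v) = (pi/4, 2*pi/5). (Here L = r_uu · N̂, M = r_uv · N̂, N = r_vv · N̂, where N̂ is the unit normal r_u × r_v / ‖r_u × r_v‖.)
L = -9;  M = 0;  N = -9/2

Compute the unit normal N̂(u, v) = (sin(u)^2*cos(v)/Abs(sin(u)), sin(u)^2*sin(v)/Abs(sin(u)), sin(2*u)/(2*Abs(sin(u)))), and the second partials r_uu, r_uv, r_vv. Take dot products:
  L(u, v) = r_uu · N̂ = -9*sin(u)/Abs(sin(u)),
  M(u, v) = r_uv · N̂ = 0,
  N(u, v) = r_vv · N̂ = -9*sin(u)^3/Abs(sin(u)).
Evaluating at (u, v) = (pi/4, 2*pi/5):
  L = -9, M = 0, N = -9/2.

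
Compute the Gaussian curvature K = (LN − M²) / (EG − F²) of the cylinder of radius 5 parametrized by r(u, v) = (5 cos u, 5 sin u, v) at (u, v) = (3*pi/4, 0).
K = 0

Coefficients of the first fundamental form: E = 25, F = 0, G = 1.
Coefficients of the second fundamental form: L = -5, M = 0, N = 0.
Assemble K = (LN − M²)/(EG − F²) = 0. At (u, v) = (3*pi/4, 0): K = 0.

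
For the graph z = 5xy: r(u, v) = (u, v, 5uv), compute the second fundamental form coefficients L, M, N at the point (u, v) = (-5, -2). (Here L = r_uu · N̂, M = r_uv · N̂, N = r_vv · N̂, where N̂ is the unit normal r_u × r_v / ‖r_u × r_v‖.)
L = 0;  M = 5*sqrt(6)/66;  N = 0

Compute the unit normal N̂(u, v) = (-5*v/sqrt(25*u^2 + 25*v^2 + 1), -5*u/sqrt(25*u^2 + 25*v^2 + 1), 1/sqrt(25*u^2 + 25*v^2 + 1)), and the second partials r_uu, r_uv, r_vv. Take dot products:
  L(u, v) = r_uu · N̂ = 0,
  M(u, v) = r_uv · N̂ = 5/sqrt(25*u^2 + 25*v^2 + 1),
  N(u, v) = r_vv · N̂ = 0.
Evaluating at (u, v) = (-5, -2):
  L = 0, M = 5*sqrt(6)/66, N = 0.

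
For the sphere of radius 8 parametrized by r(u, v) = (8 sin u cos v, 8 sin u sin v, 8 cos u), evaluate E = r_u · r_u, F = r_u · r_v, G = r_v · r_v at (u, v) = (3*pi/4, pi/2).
E = 64;  F = 0;  G = 32

Partials: r_u = (8*cos(u)*cos(v), 8*sin(v)*cos(u), -8*sin(u)), r_v = (-8*sin(u)*sin(v), 8*sin(u)*cos(v), 0). As functions of (u, v):
  E = r_u · r_u = 64,
  F = r_u · r_v = 0,
  G = r_v · r_v = 64*sin(u)^2.
Evaluating at (u, v) = (3*pi/4, pi/2): E = 64, F = 0, G = 32.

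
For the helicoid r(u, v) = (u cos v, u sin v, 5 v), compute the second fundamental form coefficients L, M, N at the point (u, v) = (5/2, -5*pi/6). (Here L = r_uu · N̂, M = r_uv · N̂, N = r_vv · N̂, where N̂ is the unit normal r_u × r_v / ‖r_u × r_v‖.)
L = 0;  M = -2*sqrt(5)/5;  N = 0

Compute the unit normal N̂(u, v) = (5*sin(v)/sqrt(u^2 + 25), -5*cos(v)/sqrt(u^2 + 25), u/sqrt(u^2 + 25)), and the second partials r_uu, r_uv, r_vv. Take dot products:
  L(u, v) = r_uu · N̂ = 0,
  M(u, v) = r_uv · N̂ = -5/sqrt(u^2 + 25),
  N(u, v) = r_vv · N̂ = 0.
Evaluating at (u, v) = (5/2, -5*pi/6):
  L = 0, M = -2*sqrt(5)/5, N = 0.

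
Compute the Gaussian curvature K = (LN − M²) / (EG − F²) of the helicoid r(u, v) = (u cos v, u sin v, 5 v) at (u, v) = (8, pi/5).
K = -25/7921

Coefficients of the first fundamental form: E = 1, F = 0, G = u^2 + 25.
Coefficients of the second fundamental form: L = 0, M = -5/sqrt(u^2 + 25), N = 0.
Assemble K = (LN − M²)/(EG − F²) = -25/(u^2 + 25)^2. At (u, v) = (8, pi/5): K = -25/7921.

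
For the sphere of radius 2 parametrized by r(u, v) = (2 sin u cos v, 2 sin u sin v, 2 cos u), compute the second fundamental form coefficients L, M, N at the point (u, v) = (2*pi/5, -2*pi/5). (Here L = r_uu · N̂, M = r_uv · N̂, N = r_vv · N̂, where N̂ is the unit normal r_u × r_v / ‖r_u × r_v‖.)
L = -2;  M = 0;  N = -5/4 - sqrt(5)/4

Compute the unit normal N̂(u, v) = (sin(u)^2*cos(v)/Abs(sin(u)), sin(u)^2*sin(v)/Abs(sin(u)), sin(2*u)/(2*Abs(sin(u)))), and the second partials r_uu, r_uv, r_vv. Take dot products:
  L(u, v) = r_uu · N̂ = -2*sin(u)/Abs(sin(u)),
  M(u, v) = r_uv · N̂ = 0,
  N(u, v) = r_vv · N̂ = -2*sin(u)^3/Abs(sin(u)).
Evaluating at (u, v) = (2*pi/5, -2*pi/5):
  L = -2, M = 0, N = -5/4 - sqrt(5)/4.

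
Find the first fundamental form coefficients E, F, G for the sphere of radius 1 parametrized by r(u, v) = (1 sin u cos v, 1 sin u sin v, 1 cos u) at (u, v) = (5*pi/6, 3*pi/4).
E = 1;  F = 0;  G = 1/4

Partials: r_u = (cos(u)*cos(v), sin(v)*cos(u), -sin(u)), r_v = (-sin(u)*sin(v), sin(u)*cos(v), 0). As functions of (u, v):
  E = r_u · r_u = 1,
  F = r_u · r_v = 0,
  G = r_v · r_v = sin(u)^2.
Evaluating at (u, v) = (5*pi/6, 3*pi/4): E = 1, F = 0, G = 1/4.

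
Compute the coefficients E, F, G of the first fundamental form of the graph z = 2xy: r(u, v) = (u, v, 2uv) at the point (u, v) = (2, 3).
E = 37;  F = 24;  G = 17

Partials: r_u = (1, 0, 2*v), r_v = (0, 1, 2*u). As functions of (u, v):
  E = r_u · r_u = 4*v^2 + 1,
  F = r_u · r_v = 4*u*v,
  G = r_v · r_v = 4*u^2 + 1.
Evaluating at (u, v) = (2, 3): E = 37, F = 24, G = 17.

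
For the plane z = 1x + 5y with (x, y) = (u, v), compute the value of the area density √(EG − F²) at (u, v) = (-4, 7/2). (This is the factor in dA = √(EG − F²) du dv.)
√(EG − F²)|_{(-4, 7/2)} = 3*sqrt(3)

E = 2, F = 5, G = 26, so EG − F² = 27. Taking the positive square root: √(EG − F²) = 3*sqrt(3). At (u, v) = (-4, 7/2): 3*sqrt(3).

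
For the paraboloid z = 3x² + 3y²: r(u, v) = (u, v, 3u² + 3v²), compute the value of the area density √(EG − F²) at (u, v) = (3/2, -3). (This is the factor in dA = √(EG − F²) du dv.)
√(EG − F²)|_{(3/2, -3)} = sqrt(406)

E = 36*u^2 + 1, F = 36*u*v, G = 36*v^2 + 1, so EG − F² = 36*u^2 + 36*v^2 + 1. Taking the positive square root: √(EG − F²) = sqrt(36*u^2 + 36*v^2 + 1). At (u, v) = (3/2, -3): sqrt(406).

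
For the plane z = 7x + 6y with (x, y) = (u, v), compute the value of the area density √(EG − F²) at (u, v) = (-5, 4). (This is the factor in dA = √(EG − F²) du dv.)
√(EG − F²)|_{(-5, 4)} = sqrt(86)

E = 50, F = 42, G = 37, so EG − F² = 86. Taking the positive square root: √(EG − F²) = sqrt(86). At (u, v) = (-5, 4): sqrt(86).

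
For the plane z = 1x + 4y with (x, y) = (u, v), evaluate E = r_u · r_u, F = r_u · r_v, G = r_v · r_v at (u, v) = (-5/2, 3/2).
E = 2;  F = 4;  G = 17

Partials: r_u = (1, 0, 1), r_v = (0, 1, 4). As functions of (u, v):
  E = r_u · r_u = 2,
  F = r_u · r_v = 4,
  G = r_v · r_v = 17.
Evaluating at (u, v) = (-5/2, 3/2): E = 2, F = 4, G = 17.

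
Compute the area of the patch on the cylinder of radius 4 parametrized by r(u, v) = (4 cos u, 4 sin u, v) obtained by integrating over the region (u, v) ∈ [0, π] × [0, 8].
Area = 32*pi

Area = ∫∫ √(EG − F²) du dv with √(EG − F²) = 4. Integrating over [0, π] × [0, 8] gives 32*pi.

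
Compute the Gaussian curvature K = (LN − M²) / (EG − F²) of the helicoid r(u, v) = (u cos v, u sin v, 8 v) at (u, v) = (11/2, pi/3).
K = -1024/142129

Coefficients of the first fundamental form: E = 1, F = 0, G = u^2 + 64.
Coefficients of the second fundamental form: L = 0, M = -8/sqrt(u^2 + 64), N = 0.
Assemble K = (LN − M²)/(EG − F²) = -64/(u^2 + 64)^2. At (u, v) = (11/2, pi/3): K = -1024/142129.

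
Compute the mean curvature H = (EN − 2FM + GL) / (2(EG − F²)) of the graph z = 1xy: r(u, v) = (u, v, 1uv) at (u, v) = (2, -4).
H = 8*sqrt(21)/441

With E = v^2 + 1, F = u*v, G = u^2 + 1, L = 0, M = 1/sqrt(u^2 + v^2 + 1), N = 0, assemble
  H = (EN − 2FM + GL) / (2(EG − F²)) = -u*v/(u^2 + v^2 + 1)^(3/2).
At (u, v) = (2, -4): H = 8*sqrt(21)/441.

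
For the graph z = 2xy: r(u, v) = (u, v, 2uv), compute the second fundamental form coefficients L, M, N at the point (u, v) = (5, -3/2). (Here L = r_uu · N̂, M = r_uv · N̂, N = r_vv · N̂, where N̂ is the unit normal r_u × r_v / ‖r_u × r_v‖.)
L = 0;  M = sqrt(110)/55;  N = 0

Compute the unit normal N̂(u, v) = (-2*v/sqrt(4*u^2 + 4*v^2 + 1), -2*u/sqrt(4*u^2 + 4*v^2 + 1), 1/sqrt(4*u^2 + 4*v^2 + 1)), and the second partials r_uu, r_uv, r_vv. Take dot products:
  L(u, v) = r_uu · N̂ = 0,
  M(u, v) = r_uv · N̂ = 2/sqrt(4*u^2 + 4*v^2 + 1),
  N(u, v) = r_vv · N̂ = 0.
Evaluating at (u, v) = (5, -3/2):
  L = 0, M = sqrt(110)/55, N = 0.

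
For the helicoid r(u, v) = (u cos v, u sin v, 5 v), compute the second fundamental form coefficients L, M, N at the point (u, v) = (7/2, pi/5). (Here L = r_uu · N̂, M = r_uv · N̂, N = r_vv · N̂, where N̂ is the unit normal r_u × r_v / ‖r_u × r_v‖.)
L = 0;  M = -10*sqrt(149)/149;  N = 0

Compute the unit normal N̂(u, v) = (5*sin(v)/sqrt(u^2 + 25), -5*cos(v)/sqrt(u^2 + 25), u/sqrt(u^2 + 25)), and the second partials r_uu, r_uv, r_vv. Take dot products:
  L(u, v) = r_uu · N̂ = 0,
  M(u, v) = r_uv · N̂ = -5/sqrt(u^2 + 25),
  N(u, v) = r_vv · N̂ = 0.
Evaluating at (u, v) = (7/2, pi/5):
  L = 0, M = -10*sqrt(149)/149, N = 0.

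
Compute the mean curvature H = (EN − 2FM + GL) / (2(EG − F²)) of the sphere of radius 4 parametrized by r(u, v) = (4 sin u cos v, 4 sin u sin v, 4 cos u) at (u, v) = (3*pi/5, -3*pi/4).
H = -1/4

With E = 16, F = 0, G = 16*sin(u)^2, L = -4*sin(u)/Abs(sin(u)), M = 0, N = -4*sin(u)^3/Abs(sin(u)), assemble
  H = (EN − 2FM + GL) / (2(EG − F²)) = -sin(u)/(4*Abs(sin(u))).
At (u, v) = (3*pi/5, -3*pi/4): H = -1/4.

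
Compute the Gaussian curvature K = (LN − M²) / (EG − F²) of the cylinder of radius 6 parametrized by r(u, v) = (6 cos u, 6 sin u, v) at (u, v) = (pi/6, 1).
K = 0

Coefficients of the first fundamental form: E = 36, F = 0, G = 1.
Coefficients of the second fundamental form: L = -6, M = 0, N = 0.
Assemble K = (LN − M²)/(EG − F²) = 0. At (u, v) = (pi/6, 1): K = 0.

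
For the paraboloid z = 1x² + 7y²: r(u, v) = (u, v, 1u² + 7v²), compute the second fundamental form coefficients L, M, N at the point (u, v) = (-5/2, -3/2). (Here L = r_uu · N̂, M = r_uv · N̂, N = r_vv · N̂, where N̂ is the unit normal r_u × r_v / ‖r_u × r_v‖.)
L = 2*sqrt(467)/467;  M = 0;  N = 14*sqrt(467)/467

Compute the unit normal N̂(u, v) = (-2*u/sqrt(4*u^2 + 196*v^2 + 1), -14*v/sqrt(4*u^2 + 196*v^2 + 1), 1/sqrt(4*u^2 + 196*v^2 + 1)), and the second partials r_uu, r_uv, r_vv. Take dot products:
  L(u, v) = r_uu · N̂ = 2/sqrt(4*u^2 + 196*v^2 + 1),
  M(u, v) = r_uv · N̂ = 0,
  N(u, v) = r_vv · N̂ = 14/sqrt(4*u^2 + 196*v^2 + 1).
Evaluating at (u, v) = (-5/2, -3/2):
  L = 2*sqrt(467)/467, M = 0, N = 14*sqrt(467)/467.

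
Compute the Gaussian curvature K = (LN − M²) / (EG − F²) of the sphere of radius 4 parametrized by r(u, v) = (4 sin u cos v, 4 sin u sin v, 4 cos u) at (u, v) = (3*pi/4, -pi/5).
K = 1/16

Coefficients of the first fundamental form: E = 16, F = 0, G = 16*sin(u)^2.
Coefficients of the second fundamental form: L = -4*sin(u)/Abs(sin(u)), M = 0, N = -4*sin(u)^3/Abs(sin(u)).
Assemble K = (LN − M²)/(EG − F²) = 1/16. At (u, v) = (3*pi/4, -pi/5): K = 1/16.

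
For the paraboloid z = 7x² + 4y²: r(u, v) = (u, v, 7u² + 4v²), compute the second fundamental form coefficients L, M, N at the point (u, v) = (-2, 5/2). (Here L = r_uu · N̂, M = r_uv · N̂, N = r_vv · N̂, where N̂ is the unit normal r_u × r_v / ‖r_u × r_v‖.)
L = 14*sqrt(1185)/1185;  M = 0;  N = 8*sqrt(1185)/1185

Compute the unit normal N̂(u, v) = (-14*u/sqrt(196*u^2 + 64*v^2 + 1), -8*v/sqrt(196*u^2 + 64*v^2 + 1), 1/sqrt(196*u^2 + 64*v^2 + 1)), and the second partials r_uu, r_uv, r_vv. Take dot products:
  L(u, v) = r_uu · N̂ = 14/sqrt(196*u^2 + 64*v^2 + 1),
  M(u, v) = r_uv · N̂ = 0,
  N(u, v) = r_vv · N̂ = 8/sqrt(196*u^2 + 64*v^2 + 1).
Evaluating at (u, v) = (-2, 5/2):
  L = 14*sqrt(1185)/1185, M = 0, N = 8*sqrt(1185)/1185.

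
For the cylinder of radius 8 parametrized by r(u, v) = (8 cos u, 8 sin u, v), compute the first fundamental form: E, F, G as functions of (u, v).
E = 64;  F = 0;  G = 1

Compute partials: r_u = (-8*sin(u), 8*cos(u), 0), r_v = (0, 0, 1). Then
  E = r_u · r_u = 64,
  F = r_u · r_v = 0,
  G = r_v · r_v = 1.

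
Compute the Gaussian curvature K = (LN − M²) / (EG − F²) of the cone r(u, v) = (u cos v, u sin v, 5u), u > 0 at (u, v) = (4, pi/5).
K = 0

Coefficients of the first fundamental form: E = 26, F = 0, G = u^2.
Coefficients of the second fundamental form: L = 0, M = 0, N = 5*sqrt(26)*u^2/(26*Abs(u)).
Assemble K = (LN − M²)/(EG − F²) = 0. At (u, v) = (4, pi/5): K = 0.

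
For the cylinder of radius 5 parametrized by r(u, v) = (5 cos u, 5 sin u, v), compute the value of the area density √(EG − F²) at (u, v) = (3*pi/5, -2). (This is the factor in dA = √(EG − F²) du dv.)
√(EG − F²)|_{(3*pi/5, -2)} = 5

E = 25, F = 0, G = 1, so EG − F² = 25. Taking the positive square root: √(EG − F²) = 5. At (u, v) = (3*pi/5, -2): 5.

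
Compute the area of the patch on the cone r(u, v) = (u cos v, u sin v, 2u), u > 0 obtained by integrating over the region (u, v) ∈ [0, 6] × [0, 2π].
Area = 36*sqrt(5)*pi

Area = ∫∫ √(EG − F²) du dv with √(EG − F²) = sqrt(5)*Abs(u). Integrating over [0, 6] × [0, 2π] gives 36*sqrt(5)*pi.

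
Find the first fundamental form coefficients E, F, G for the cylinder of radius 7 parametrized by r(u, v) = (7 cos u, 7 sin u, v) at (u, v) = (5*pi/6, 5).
E = 49;  F = 0;  G = 1

Partials: r_u = (-7*sin(u), 7*cos(u), 0), r_v = (0, 0, 1). As functions of (u, v):
  E = r_u · r_u = 49,
  F = r_u · r_v = 0,
  G = r_v · r_v = 1.
Evaluating at (u, v) = (5*pi/6, 5): E = 49, F = 0, G = 1.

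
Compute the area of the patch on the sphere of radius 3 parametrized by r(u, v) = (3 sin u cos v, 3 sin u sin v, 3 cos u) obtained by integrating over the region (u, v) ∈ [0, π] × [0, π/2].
Area = 9*pi

Area = ∫∫ √(EG − F²) du dv with √(EG − F²) = 9*Abs(sin(u)). Integrating over [0, π] × [0, π/2] gives 9*pi.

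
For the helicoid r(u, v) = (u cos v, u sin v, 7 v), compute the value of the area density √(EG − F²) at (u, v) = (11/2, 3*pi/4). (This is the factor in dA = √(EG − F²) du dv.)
√(EG − F²)|_{(11/2, 3*pi/4)} = sqrt(317)/2

E = 1, F = 0, G = u^2 + 49, so EG − F² = u^2 + 49. Taking the positive square root: √(EG − F²) = sqrt(u^2 + 49). At (u, v) = (11/2, 3*pi/4): sqrt(317)/2.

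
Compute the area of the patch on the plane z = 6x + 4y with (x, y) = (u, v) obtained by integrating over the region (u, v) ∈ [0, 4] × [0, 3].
Area = 12*sqrt(53)

Area = ∫∫ √(EG − F²) du dv with √(EG − F²) = sqrt(53). Integrating over [0, 4] × [0, 3] gives 12*sqrt(53).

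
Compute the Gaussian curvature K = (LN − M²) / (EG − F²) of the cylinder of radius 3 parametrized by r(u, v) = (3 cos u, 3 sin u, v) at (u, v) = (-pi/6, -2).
K = 0

Coefficients of the first fundamental form: E = 9, F = 0, G = 1.
Coefficients of the second fundamental form: L = -3, M = 0, N = 0.
Assemble K = (LN − M²)/(EG − F²) = 0. At (u, v) = (-pi/6, -2): K = 0.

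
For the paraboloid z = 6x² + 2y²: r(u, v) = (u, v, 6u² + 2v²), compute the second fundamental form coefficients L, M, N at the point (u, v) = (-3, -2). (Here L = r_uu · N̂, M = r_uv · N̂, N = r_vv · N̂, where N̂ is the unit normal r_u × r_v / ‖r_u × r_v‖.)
L = 12*sqrt(1361)/1361;  M = 0;  N = 4*sqrt(1361)/1361

Compute the unit normal N̂(u, v) = (-12*u/sqrt(144*u^2 + 16*v^2 + 1), -4*v/sqrt(144*u^2 + 16*v^2 + 1), 1/sqrt(144*u^2 + 16*v^2 + 1)), and the second partials r_uu, r_uv, r_vv. Take dot products:
  L(u, v) = r_uu · N̂ = 12/sqrt(144*u^2 + 16*v^2 + 1),
  M(u, v) = r_uv · N̂ = 0,
  N(u, v) = r_vv · N̂ = 4/sqrt(144*u^2 + 16*v^2 + 1).
Evaluating at (u, v) = (-3, -2):
  L = 12*sqrt(1361)/1361, M = 0, N = 4*sqrt(1361)/1361.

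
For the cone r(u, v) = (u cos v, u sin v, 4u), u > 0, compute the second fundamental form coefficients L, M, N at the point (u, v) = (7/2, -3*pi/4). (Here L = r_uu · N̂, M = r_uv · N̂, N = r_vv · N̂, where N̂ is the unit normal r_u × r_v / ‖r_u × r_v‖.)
L = 0;  M = 0;  N = 14*sqrt(17)/17

Compute the unit normal N̂(u, v) = (-4*sqrt(17)*u*cos(v)/(17*Abs(u)), -4*sqrt(17)*u*sin(v)/(17*Abs(u)), sqrt(17)*u/(17*Abs(u))), and the second partials r_uu, r_uv, r_vv. Take dot products:
  L(u, v) = r_uu · N̂ = 0,
  M(u, v) = r_uv · N̂ = 0,
  N(u, v) = r_vv · N̂ = 4*sqrt(17)*u^2/(17*Abs(u)).
Evaluating at (u, v) = (7/2, -3*pi/4):
  L = 0, M = 0, N = 14*sqrt(17)/17.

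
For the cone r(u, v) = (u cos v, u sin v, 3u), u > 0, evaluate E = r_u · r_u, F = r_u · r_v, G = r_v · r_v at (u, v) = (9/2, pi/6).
E = 10;  F = 0;  G = 81/4

Partials: r_u = (cos(v), sin(v), 3), r_v = (-u*sin(v), u*cos(v), 0). As functions of (u, v):
  E = r_u · r_u = 10,
  F = r_u · r_v = 0,
  G = r_v · r_v = u^2.
Evaluating at (u, v) = (9/2, pi/6): E = 10, F = 0, G = 81/4.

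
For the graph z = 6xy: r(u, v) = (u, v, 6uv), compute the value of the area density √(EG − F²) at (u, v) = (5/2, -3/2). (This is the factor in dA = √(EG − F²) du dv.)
√(EG − F²)|_{(5/2, -3/2)} = sqrt(307)

E = 36*v^2 + 1, F = 36*u*v, G = 36*u^2 + 1, so EG − F² = 36*u^2 + 36*v^2 + 1. Taking the positive square root: √(EG − F²) = sqrt(36*u^2 + 36*v^2 + 1). At (u, v) = (5/2, -3/2): sqrt(307).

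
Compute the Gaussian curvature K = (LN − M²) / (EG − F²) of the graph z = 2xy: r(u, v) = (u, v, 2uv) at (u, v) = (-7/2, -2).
K = -1/1089

Coefficients of the first fundamental form: E = 4*v^2 + 1, F = 4*u*v, G = 4*u^2 + 1.
Coefficients of the second fundamental form: L = 0, M = 2/sqrt(4*u^2 + 4*v^2 + 1), N = 0.
Assemble K = (LN − M²)/(EG − F²) = -4/(16*u^4 + 32*u^2*v^2 + 8*u^2 + 16*v^4 + 8*v^2 + 1). At (u, v) = (-7/2, -2): K = -1/1089.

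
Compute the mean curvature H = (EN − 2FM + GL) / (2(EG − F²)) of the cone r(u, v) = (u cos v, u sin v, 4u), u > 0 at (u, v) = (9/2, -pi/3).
H = 4*sqrt(17)/153

With E = 17, F = 0, G = u^2, L = 0, M = 0, N = 4*sqrt(17)*u^2/(17*Abs(u)), assemble
  H = (EN − 2FM + GL) / (2(EG − F²)) = 2*sqrt(17)/(17*Abs(u)).
At (u, v) = (9/2, -pi/3): H = 4*sqrt(17)/153.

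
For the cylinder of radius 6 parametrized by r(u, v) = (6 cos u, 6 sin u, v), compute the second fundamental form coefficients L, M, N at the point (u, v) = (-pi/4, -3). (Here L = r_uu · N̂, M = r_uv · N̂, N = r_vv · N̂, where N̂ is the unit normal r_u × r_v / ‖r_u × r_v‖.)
L = -6;  M = 0;  N = 0

Compute the unit normal N̂(u, v) = (cos(u), sin(u), 0), and the second partials r_uu, r_uv, r_vv. Take dot products:
  L(u, v) = r_uu · N̂ = -6,
  M(u, v) = r_uv · N̂ = 0,
  N(u, v) = r_vv · N̂ = 0.
Evaluating at (u, v) = (-pi/4, -3):
  L = -6, M = 0, N = 0.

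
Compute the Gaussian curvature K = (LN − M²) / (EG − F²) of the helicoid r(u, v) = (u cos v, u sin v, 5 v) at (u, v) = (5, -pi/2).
K = -1/100

Coefficients of the first fundamental form: E = 1, F = 0, G = u^2 + 25.
Coefficients of the second fundamental form: L = 0, M = -5/sqrt(u^2 + 25), N = 0.
Assemble K = (LN − M²)/(EG − F²) = -25/(u^2 + 25)^2. At (u, v) = (5, -pi/2): K = -1/100.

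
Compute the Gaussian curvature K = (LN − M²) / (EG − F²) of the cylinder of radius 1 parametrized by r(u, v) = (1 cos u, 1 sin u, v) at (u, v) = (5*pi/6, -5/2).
K = 0

Coefficients of the first fundamental form: E = 1, F = 0, G = 1.
Coefficients of the second fundamental form: L = -1, M = 0, N = 0.
Assemble K = (LN − M²)/(EG − F²) = 0. At (u, v) = (5*pi/6, -5/2): K = 0.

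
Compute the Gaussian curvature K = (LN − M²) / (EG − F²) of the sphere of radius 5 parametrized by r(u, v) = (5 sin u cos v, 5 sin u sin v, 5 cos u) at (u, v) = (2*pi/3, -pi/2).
K = 1/25

Coefficients of the first fundamental form: E = 25, F = 0, G = 25*sin(u)^2.
Coefficients of the second fundamental form: L = -5*sin(u)/Abs(sin(u)), M = 0, N = -5*sin(u)^3/Abs(sin(u)).
Assemble K = (LN − M²)/(EG − F²) = 1/25. At (u, v) = (2*pi/3, -pi/2): K = 1/25.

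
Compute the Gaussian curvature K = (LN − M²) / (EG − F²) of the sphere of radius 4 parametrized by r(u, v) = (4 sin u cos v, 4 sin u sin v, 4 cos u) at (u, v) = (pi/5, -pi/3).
K = 1/16

Coefficients of the first fundamental form: E = 16, F = 0, G = 16*sin(u)^2.
Coefficients of the second fundamental form: L = -4*sin(u)/Abs(sin(u)), M = 0, N = -4*sin(u)^3/Abs(sin(u)).
Assemble K = (LN − M²)/(EG − F²) = 1/16. At (u, v) = (pi/5, -pi/3): K = 1/16.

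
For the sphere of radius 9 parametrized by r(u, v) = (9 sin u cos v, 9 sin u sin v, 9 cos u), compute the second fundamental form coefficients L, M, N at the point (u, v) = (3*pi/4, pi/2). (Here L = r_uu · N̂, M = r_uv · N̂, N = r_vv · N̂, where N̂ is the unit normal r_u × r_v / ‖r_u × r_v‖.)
L = -9;  M = 0;  N = -9/2

Compute the unit normal N̂(u, v) = (sin(u)^2*cos(v)/Abs(sin(u)), sin(u)^2*sin(v)/Abs(sin(u)), sin(2*u)/(2*Abs(sin(u)))), and the second partials r_uu, r_uv, r_vv. Take dot products:
  L(u, v) = r_uu · N̂ = -9*sin(u)/Abs(sin(u)),
  M(u, v) = r_uv · N̂ = 0,
  N(u, v) = r_vv · N̂ = -9*sin(u)^3/Abs(sin(u)).
Evaluating at (u, v) = (3*pi/4, pi/2):
  L = -9, M = 0, N = -9/2.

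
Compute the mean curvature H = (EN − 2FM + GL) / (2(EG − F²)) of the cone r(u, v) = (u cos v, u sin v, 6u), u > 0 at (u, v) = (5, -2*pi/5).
H = 3*sqrt(37)/185

With E = 37, F = 0, G = u^2, L = 0, M = 0, N = 6*sqrt(37)*u^2/(37*Abs(u)), assemble
  H = (EN − 2FM + GL) / (2(EG − F²)) = 3*sqrt(37)/(37*Abs(u)).
At (u, v) = (5, -2*pi/5): H = 3*sqrt(37)/185.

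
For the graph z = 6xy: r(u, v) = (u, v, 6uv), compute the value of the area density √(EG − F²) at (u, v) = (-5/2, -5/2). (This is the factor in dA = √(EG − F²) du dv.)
√(EG − F²)|_{(-5/2, -5/2)} = sqrt(451)

E = 36*v^2 + 1, F = 36*u*v, G = 36*u^2 + 1, so EG − F² = 36*u^2 + 36*v^2 + 1. Taking the positive square root: √(EG − F²) = sqrt(36*u^2 + 36*v^2 + 1). At (u, v) = (-5/2, -5/2): sqrt(451).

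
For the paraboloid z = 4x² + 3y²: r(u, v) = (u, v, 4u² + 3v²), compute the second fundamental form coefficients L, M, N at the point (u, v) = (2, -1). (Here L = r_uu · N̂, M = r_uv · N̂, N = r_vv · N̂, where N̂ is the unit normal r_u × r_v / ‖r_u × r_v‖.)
L = 8*sqrt(293)/293;  M = 0;  N = 6*sqrt(293)/293

Compute the unit normal N̂(u, v) = (-8*u/sqrt(64*u^2 + 36*v^2 + 1), -6*v/sqrt(64*u^2 + 36*v^2 + 1), 1/sqrt(64*u^2 + 36*v^2 + 1)), and the second partials r_uu, r_uv, r_vv. Take dot products:
  L(u, v) = r_uu · N̂ = 8/sqrt(64*u^2 + 36*v^2 + 1),
  M(u, v) = r_uv · N̂ = 0,
  N(u, v) = r_vv · N̂ = 6/sqrt(64*u^2 + 36*v^2 + 1).
Evaluating at (u, v) = (2, -1):
  L = 8*sqrt(293)/293, M = 0, N = 6*sqrt(293)/293.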